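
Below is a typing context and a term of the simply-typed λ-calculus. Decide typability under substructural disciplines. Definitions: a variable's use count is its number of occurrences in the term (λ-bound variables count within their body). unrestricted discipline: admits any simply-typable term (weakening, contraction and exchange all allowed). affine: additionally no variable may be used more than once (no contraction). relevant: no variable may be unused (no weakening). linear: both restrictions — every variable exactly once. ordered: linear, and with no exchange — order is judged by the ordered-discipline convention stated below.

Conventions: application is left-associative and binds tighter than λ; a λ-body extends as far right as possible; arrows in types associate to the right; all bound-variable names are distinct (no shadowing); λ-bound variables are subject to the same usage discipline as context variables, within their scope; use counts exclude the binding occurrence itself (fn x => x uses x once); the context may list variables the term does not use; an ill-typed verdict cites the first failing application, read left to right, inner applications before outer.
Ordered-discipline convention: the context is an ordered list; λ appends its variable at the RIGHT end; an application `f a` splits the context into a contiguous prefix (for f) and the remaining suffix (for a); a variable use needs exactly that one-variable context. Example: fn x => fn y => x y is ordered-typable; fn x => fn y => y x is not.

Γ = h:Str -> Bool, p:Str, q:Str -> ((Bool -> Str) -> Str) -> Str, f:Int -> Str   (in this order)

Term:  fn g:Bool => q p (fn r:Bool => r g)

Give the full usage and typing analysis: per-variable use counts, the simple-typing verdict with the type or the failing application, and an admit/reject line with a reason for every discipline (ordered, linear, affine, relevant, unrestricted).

usage: h: 0; p: 1; q: 1; f: 0; g [bound]: 1; r [bound]: 1
left-to-right use order: q, p, r, g
typing: ill-typed: non-function type Bool applied to an argument
ordered ✗ (fails simple typing)
linear ✗ (a type mismatch blocks all five)
affine ✗ (the type mismatch rejects it)
relevant ✗ (not simply typable)
unrestricted ✗ (fails simple typing)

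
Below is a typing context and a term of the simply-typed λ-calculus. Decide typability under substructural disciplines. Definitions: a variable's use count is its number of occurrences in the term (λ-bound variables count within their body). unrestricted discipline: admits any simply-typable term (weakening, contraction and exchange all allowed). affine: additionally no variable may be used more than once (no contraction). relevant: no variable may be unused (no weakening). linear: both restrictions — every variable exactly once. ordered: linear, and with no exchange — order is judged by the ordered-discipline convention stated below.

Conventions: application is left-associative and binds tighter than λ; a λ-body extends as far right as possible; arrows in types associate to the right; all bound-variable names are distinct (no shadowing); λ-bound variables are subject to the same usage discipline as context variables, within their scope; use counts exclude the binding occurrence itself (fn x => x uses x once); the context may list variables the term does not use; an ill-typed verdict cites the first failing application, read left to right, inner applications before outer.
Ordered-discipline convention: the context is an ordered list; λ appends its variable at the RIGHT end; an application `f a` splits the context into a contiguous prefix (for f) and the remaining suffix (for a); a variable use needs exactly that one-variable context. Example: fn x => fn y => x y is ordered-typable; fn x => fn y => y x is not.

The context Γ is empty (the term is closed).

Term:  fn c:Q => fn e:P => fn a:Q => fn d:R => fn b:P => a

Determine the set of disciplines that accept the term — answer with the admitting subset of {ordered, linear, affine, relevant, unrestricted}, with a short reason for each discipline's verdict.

admitted in: affine, unrestricted
usage: c [bound] ×0, e [bound] ×0, a [bound] ×1, d [bound] ×0, b [bound] ×0
use order (left to right): a
typing: well-typed at Q → P → Q → R → P → Q
ordered: ✗, c, e, d, b never used (weakening)
linear: ✗, c, e, d, b never used (weakening)
affine: ✓, at most one use each (c, e, a, d, b)
relevant: ✗, c, e, d, b never used (weakening)
unrestricted: ✓, type-checks (Q → P → Q → R → P → Q) and nothing is barred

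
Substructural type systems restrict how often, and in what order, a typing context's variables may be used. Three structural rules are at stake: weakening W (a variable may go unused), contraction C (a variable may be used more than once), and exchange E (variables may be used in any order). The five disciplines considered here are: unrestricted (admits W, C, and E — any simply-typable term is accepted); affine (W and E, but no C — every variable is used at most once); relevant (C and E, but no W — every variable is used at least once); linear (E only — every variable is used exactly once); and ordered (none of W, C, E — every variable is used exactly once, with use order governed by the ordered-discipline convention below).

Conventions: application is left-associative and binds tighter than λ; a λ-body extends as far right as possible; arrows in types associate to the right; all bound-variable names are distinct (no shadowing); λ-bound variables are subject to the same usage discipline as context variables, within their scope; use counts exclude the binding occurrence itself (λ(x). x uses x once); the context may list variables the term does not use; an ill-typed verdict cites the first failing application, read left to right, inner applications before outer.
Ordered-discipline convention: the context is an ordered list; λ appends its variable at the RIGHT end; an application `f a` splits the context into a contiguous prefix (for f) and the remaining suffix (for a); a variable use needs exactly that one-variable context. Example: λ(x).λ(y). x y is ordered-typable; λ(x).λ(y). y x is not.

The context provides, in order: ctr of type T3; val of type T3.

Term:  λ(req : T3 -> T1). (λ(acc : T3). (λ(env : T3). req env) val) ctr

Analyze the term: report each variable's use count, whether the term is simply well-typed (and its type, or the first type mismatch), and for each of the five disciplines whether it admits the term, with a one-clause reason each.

counts: ctr: 1, val: 1, req [bound]: 1, acc [bound]: 0, env [bound]: 1
use order (left to right): req, env, val, ctr
typing: the term checks, with type (T3 -> T1) -> T1
ordered: ✗ — acc left unused
linear: ✗ — acc left unused
affine: ✓ — no duplicate uses among ctr, val, req, acc, env
relevant: ✗ — acc left unused
unrestricted: ✓ — well-typed at (T3 -> T1) -> T1; no restrictions here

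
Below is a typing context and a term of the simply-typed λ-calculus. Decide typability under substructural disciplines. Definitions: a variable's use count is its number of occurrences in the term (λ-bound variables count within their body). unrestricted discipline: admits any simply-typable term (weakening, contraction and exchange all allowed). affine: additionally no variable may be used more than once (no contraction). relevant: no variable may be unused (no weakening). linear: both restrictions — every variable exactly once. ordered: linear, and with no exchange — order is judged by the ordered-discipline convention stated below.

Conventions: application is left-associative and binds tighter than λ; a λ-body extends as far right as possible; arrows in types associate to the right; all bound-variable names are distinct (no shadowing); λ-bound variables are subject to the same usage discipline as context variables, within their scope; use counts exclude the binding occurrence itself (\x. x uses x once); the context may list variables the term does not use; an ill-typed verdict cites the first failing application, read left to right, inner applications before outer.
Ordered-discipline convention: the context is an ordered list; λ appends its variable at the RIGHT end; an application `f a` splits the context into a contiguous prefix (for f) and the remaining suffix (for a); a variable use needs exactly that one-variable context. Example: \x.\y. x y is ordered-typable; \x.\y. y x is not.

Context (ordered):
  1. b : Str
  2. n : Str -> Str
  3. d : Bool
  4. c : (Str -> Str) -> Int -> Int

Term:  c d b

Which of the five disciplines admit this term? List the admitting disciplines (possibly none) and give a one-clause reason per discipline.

accepted by: none
usage: b: 1×; n: 0×; d: 1×; c: 1×
left-to-right use order: c, d, b
typing: ill-typed: a function awaiting Str -> Str gets Bool
ordered ✗ (not simply typable)
linear ✗ (fails simple typing)
affine ✗ (a type mismatch blocks all five)
relevant ✗ (the type mismatch rejects it)
unrestricted ✗ (not simply typable)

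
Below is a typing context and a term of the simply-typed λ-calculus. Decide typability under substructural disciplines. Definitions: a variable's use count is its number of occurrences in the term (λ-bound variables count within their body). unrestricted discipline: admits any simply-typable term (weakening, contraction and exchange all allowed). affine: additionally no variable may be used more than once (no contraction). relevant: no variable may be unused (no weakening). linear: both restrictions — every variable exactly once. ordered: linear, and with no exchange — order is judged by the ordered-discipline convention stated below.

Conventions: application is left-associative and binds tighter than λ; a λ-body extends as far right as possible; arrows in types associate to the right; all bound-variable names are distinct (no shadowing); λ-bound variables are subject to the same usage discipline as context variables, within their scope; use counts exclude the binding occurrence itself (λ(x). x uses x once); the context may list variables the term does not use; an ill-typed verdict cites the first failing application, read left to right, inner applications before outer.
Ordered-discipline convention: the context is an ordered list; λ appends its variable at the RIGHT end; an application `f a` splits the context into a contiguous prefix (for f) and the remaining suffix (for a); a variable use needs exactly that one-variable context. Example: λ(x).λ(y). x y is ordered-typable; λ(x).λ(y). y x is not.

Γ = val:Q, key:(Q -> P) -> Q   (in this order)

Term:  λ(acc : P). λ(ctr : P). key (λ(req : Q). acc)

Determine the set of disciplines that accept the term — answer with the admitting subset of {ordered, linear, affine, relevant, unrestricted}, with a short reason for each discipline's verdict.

admitting disciplines: affine, unrestricted
use counts: val=0, key=1, acc (bound)=1, ctr (bound)=0, req (bound)=0
order of uses: key, acc
typing: well-typed — term : P -> P -> Q
ordered: ✗, unused: val, ctr, req — weakening required
linear: ✗, unused: val, ctr, req — weakening required
affine: ✓, val, key, acc, ctr, req: no repeats, contraction unneeded
relevant: ✗, unused: val, ctr, req — weakening required
unrestricted: ✓, simply typable at P -> P -> Q; W, C, E all held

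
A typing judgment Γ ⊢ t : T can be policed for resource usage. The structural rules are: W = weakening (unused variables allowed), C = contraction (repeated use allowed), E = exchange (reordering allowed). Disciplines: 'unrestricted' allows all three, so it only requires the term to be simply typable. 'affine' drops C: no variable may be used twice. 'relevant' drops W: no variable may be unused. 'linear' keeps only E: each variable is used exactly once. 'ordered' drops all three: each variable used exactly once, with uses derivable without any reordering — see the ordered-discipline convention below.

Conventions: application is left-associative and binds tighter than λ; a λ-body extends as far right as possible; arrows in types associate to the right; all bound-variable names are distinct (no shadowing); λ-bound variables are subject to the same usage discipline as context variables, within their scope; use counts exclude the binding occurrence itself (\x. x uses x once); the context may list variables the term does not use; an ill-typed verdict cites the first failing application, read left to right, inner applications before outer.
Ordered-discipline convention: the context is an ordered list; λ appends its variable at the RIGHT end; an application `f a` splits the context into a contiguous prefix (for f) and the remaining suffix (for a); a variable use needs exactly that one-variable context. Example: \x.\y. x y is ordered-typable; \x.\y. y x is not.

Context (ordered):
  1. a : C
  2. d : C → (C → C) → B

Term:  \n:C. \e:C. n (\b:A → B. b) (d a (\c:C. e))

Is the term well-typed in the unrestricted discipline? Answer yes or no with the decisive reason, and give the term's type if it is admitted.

no — not simply typable
counts: a=1; d=1; n (λ-bound)=1; e (λ-bound)=1; b (λ-bound)=1; c (λ-bound)=0
use order (left to right): n, b, d, a, e
typing: ill-typed: can't apply a value of type C
all disciplines: ordered ✗ | linear ✗ | affine ✗ | relevant ✗ | unrestricted ✗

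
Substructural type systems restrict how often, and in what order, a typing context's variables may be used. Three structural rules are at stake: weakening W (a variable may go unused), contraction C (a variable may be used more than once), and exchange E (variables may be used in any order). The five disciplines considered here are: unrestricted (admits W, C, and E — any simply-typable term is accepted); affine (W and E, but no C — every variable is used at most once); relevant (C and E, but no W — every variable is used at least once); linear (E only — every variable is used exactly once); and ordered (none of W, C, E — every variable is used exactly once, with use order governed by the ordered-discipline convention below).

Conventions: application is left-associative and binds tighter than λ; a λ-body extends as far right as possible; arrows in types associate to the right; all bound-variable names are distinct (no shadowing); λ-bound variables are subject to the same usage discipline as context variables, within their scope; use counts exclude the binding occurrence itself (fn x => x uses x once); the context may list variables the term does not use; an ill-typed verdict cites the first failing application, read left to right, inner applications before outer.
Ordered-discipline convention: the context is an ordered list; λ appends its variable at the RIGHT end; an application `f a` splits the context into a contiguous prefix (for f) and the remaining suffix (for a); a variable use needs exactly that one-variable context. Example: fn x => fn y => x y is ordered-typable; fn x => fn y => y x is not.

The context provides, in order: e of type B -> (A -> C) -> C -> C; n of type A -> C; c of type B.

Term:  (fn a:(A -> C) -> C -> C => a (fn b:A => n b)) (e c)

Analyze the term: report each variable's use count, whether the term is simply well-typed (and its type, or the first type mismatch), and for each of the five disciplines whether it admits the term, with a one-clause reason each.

counts: e: 1; n: 1; c: 1; a [bound]: 1; b [bound]: 1
order of uses: a, n, b, e, c
typing: the term checks, with type C -> C
ordered: ✗, no contiguous prefix/suffix split fits a, n, b, e, c
linear: ✓, exactly-once usage across e, n, c, a, b
affine: ✓, e, n, c, a, b: no repeats, contraction unneeded
relevant: ✓, every one of e, n, c, a, b appears
unrestricted: ✓, well-typed at C -> C; no restrictions here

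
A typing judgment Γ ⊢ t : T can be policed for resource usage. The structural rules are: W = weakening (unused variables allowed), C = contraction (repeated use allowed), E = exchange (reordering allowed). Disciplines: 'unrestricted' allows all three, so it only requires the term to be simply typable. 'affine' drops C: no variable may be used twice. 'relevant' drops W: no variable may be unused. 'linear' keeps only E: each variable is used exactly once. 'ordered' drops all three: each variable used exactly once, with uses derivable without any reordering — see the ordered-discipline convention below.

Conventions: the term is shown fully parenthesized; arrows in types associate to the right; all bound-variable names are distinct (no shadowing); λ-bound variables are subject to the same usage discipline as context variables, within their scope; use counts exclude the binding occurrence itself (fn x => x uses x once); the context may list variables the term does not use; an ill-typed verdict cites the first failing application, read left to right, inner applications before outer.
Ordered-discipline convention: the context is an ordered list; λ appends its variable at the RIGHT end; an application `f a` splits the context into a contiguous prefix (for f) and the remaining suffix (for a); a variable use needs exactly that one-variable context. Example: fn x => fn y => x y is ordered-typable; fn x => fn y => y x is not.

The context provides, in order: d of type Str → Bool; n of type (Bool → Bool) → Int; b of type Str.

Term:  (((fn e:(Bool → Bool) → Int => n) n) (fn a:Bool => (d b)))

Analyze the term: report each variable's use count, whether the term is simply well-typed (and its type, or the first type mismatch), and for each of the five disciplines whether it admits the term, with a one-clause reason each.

counts: d=1; n=2; b=1; e (bound)=0; a (bound)=0
uses in reading order: n, n, d, b
typing: well-typed at Int
ordered: ✗ — uses contraction: n ×2; e, a left unused
linear: ✗ — uses contraction: n ×2; e, a left unused
affine: ✗ — uses contraction: n ×2
relevant: ✗ — e, a left unused
unrestricted: ✓ — type-checks (Int) and nothing is barred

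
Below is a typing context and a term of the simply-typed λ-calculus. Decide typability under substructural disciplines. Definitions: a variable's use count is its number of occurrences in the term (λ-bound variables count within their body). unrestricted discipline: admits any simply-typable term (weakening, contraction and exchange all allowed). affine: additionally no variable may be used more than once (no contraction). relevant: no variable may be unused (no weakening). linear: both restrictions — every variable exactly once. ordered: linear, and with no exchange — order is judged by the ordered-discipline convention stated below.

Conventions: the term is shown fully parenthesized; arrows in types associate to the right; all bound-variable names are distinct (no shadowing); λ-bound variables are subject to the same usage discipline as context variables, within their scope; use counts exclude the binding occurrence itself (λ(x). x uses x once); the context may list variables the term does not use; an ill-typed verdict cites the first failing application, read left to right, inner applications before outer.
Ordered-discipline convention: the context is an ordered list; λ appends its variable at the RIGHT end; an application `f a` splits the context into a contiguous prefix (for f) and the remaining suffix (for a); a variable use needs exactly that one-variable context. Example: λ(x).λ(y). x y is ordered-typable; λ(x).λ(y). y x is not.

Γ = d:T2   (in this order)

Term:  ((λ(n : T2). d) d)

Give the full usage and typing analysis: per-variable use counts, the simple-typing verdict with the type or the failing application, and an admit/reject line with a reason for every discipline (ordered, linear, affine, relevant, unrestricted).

variable uses: d=2, n [bound]=0
uses in reading order: d, d
typing: ✓ — T2
ordered: ✗, d ×2 used more than once (contraction); unused: n — weakening required
linear: ✗, d ×2 used more than once (contraction); unused: n — weakening required
affine: ✗, d ×2 used more than once (contraction)
relevant: ✗, unused: n — weakening required
unrestricted: ✓, simply typable at T2; W, C, E all held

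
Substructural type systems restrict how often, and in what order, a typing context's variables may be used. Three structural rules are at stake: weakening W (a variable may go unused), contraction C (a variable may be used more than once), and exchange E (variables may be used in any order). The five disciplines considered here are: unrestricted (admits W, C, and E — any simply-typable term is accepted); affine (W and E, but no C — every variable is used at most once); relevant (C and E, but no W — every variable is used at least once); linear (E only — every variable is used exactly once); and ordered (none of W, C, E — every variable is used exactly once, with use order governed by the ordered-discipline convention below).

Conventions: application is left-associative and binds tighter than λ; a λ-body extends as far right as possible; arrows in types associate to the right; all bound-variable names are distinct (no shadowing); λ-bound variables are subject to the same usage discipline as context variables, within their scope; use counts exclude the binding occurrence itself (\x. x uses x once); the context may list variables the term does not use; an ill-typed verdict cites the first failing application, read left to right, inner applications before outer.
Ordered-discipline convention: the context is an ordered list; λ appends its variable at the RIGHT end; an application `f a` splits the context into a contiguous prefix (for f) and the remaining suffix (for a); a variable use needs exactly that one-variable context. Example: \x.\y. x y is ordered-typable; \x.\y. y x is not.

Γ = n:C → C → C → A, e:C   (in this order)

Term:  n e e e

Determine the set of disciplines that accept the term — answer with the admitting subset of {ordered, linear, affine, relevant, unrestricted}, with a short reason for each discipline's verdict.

accepted by: relevant, unrestricted
use counts: n=1, e=3
left-to-right use order: n, e, e, e
typing: ✓ — A
ordered: ✗, uses contraction: e ×3
linear: ✗, uses contraction: e ×3
affine: ✗, uses contraction: e ×3
relevant: ✓, every one of n, e appears
unrestricted: ✓, type-checks (A) and nothing is barred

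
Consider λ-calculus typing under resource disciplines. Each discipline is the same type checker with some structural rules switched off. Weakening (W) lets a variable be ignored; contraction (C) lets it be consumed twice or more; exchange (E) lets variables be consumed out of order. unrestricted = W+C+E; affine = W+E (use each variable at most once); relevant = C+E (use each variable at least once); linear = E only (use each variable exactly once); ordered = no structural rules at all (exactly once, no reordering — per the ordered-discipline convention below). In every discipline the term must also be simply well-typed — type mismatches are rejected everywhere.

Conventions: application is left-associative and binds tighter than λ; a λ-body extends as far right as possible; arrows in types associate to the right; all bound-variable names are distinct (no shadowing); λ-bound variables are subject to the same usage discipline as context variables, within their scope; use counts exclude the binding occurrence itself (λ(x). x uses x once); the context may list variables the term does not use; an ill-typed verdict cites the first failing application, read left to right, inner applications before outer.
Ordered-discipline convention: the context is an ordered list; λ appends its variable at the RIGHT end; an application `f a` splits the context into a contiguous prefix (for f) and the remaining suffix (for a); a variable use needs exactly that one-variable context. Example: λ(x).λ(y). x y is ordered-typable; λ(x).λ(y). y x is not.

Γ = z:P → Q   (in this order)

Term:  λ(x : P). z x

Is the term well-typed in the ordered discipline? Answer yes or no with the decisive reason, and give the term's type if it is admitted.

yes — one use each (z, x); ordered split holds; term : P → Q
use counts: z=1; x (bound)=1
order of uses: z, x
typing: well-typed — term : P → Q
across the five disciplines: ordered ✓ · linear ✓ · affine ✓ · relevant ✓ · unrestricted ✓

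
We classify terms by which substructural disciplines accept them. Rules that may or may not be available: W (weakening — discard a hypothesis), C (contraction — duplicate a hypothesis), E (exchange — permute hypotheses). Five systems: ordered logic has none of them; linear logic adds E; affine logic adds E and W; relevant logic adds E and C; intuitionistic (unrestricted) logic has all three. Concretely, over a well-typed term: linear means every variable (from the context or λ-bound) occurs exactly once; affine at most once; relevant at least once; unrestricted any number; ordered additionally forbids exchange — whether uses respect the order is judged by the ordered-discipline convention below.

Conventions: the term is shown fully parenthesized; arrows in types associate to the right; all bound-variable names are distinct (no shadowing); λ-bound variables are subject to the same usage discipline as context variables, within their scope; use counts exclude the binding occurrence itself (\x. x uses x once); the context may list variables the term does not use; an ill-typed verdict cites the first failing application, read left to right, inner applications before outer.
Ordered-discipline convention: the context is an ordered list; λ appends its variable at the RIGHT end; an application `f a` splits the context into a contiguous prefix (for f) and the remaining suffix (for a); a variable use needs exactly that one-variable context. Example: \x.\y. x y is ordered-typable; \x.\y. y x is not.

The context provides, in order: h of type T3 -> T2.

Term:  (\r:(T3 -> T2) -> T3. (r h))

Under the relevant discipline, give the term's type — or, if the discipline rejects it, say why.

term : ((T3 -> T2) -> T3) -> T3
usage: h: 1; r (λ-bound): 1
use order (left to right): r, h
typing: well-typed — term : ((T3 -> T2) -> T3) -> T3
per-discipline verdicts: ordered ✗ | linear ✓ | affine ✓ | relevant ✓ | unrestricted ✓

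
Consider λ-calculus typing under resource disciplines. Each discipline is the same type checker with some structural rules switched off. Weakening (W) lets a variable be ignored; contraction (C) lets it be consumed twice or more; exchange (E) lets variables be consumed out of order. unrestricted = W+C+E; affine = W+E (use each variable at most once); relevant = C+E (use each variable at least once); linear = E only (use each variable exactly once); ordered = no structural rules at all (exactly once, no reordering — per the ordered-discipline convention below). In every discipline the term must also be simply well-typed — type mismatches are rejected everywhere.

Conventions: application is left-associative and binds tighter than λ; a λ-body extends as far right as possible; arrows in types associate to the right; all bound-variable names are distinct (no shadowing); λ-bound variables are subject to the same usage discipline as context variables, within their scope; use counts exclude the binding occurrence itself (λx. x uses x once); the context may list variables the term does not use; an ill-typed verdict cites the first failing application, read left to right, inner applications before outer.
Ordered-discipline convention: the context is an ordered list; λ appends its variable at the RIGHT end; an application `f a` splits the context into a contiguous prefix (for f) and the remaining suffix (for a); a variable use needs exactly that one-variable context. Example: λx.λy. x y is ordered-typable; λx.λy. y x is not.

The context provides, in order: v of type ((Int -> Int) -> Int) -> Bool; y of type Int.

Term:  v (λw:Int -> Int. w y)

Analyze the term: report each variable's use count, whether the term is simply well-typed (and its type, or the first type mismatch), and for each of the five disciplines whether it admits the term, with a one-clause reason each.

variable uses: v ×1, y ×1, w (bound) ×1
use order (left to right): v, w, y
typing: well-typed at Bool
ordered: ✗, no contiguous prefix/suffix split fits v, w, y
linear: ✓, v, y, w: one use apiece
affine: ✓, v, y, w: no repeats, contraction unneeded
relevant: ✓, at least one use each (v, y, w)
unrestricted: ✓, well-typed at Bool; no restrictions here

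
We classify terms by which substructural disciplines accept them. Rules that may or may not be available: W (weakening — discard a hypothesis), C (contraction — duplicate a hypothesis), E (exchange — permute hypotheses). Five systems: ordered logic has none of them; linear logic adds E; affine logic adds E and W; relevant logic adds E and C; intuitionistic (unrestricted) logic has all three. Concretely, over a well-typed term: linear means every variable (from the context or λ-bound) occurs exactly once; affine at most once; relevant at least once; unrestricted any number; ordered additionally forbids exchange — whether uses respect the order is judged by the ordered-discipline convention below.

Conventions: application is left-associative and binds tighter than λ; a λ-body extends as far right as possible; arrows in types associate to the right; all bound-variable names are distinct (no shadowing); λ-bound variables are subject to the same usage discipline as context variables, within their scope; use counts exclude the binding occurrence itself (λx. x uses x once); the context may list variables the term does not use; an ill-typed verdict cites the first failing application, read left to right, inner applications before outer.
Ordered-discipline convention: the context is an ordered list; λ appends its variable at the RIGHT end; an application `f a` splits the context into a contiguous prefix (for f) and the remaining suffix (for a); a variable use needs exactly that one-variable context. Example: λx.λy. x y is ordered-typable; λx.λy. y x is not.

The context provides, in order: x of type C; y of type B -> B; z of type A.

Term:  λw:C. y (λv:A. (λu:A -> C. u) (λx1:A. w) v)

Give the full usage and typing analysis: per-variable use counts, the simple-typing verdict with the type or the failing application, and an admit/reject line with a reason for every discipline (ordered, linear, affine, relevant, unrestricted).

usage: x: 0; y: 1; z: 0; w (bound): 1; v (bound): 1; u (bound): 1; x1 (bound): 0
uses in reading order: y, u, w, v
typing: ill-typed: a function awaiting B gets A -> C
ordered: ✗, not simply typable
linear: ✗, fails simple typing
affine: ✗, a type mismatch blocks all five
relevant: ✗, the type mismatch rejects it
unrestricted: ✗, not simply typable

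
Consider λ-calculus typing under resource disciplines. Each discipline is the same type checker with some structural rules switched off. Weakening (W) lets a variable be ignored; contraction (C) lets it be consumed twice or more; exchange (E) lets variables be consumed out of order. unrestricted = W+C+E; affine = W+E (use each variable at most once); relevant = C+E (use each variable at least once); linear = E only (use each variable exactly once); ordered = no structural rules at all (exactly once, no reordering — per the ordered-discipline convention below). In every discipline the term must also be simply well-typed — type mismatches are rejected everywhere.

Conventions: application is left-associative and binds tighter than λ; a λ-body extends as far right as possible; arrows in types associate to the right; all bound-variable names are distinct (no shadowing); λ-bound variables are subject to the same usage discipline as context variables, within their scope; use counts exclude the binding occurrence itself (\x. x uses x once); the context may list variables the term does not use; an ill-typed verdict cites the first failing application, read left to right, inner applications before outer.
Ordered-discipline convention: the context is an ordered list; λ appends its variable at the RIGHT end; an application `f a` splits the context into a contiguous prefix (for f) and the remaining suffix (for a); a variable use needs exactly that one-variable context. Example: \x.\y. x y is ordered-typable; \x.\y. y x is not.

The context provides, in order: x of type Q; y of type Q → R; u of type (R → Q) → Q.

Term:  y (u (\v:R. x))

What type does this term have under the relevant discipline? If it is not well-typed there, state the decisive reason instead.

not well-typed under relevant — v never used (weakening)
counts: x: 1×; y: 1×; u: 1×; v (bound): 0×
left-to-right use order: y, u, x
typing: well-typed at R
across the five disciplines: ordered ✗ | linear ✗ | affine ✓ | relevant ✗ | unrestricted ✓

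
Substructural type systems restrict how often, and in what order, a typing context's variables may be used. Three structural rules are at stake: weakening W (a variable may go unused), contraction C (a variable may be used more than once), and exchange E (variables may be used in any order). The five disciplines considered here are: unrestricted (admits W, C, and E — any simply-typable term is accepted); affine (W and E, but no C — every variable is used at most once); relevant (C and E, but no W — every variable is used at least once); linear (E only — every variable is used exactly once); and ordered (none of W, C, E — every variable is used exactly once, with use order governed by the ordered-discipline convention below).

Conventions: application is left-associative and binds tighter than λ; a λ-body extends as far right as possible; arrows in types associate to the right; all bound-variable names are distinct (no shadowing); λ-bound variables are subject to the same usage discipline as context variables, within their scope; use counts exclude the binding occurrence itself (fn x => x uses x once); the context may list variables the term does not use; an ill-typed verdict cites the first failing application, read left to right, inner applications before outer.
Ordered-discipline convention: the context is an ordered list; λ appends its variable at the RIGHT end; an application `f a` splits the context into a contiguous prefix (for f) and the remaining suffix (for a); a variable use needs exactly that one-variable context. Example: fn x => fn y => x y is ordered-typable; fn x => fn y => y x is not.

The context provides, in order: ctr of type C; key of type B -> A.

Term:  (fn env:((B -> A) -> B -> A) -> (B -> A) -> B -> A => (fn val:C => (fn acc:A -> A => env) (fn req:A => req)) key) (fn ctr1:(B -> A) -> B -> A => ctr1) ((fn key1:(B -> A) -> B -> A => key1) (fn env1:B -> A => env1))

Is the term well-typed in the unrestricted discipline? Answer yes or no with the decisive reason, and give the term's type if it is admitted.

no — a type mismatch blocks all five
usage: ctr: 0×, key: 1×, env [bound]: 1×, val [bound]: 0×, acc [bound]: 0×, req [bound]: 1×, ctr1 [bound]: 1×, key1 [bound]: 1×, env1 [bound]: 1×
order of uses: env, req, key, ctr1, key1, env1
typing: ill-typed: an argument B -> A mismatches the expected C
per-discipline verdicts: ordered ✗; linear ✗; affine ✗; relevant ✗; unrestricted ✗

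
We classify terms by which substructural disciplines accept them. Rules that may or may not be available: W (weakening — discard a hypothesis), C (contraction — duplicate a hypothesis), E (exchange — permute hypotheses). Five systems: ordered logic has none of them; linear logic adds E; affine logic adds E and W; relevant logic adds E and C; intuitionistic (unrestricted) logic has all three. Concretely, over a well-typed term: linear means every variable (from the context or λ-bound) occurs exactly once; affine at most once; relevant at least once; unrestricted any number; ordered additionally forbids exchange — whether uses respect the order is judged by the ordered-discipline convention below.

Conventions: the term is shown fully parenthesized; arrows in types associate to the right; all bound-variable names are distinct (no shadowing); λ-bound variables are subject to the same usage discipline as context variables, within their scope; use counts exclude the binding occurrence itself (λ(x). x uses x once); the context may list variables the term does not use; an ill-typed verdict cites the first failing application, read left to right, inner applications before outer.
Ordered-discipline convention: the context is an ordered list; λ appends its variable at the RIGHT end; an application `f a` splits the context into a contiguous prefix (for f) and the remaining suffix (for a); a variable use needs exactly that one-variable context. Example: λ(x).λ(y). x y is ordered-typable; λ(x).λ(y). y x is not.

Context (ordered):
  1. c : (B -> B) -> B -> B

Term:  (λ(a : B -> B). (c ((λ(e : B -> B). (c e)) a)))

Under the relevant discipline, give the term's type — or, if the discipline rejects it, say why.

term : (B -> B) -> B -> B
variable uses: c ×2, a (λ-bound) ×1, e (λ-bound) ×1
order of uses: c, c, e, a
typing: well-typed — term : (B -> B) -> B -> B
summary: ordered ✗, linear ✗, affine ✗, relevant ✓, unrestricted ✓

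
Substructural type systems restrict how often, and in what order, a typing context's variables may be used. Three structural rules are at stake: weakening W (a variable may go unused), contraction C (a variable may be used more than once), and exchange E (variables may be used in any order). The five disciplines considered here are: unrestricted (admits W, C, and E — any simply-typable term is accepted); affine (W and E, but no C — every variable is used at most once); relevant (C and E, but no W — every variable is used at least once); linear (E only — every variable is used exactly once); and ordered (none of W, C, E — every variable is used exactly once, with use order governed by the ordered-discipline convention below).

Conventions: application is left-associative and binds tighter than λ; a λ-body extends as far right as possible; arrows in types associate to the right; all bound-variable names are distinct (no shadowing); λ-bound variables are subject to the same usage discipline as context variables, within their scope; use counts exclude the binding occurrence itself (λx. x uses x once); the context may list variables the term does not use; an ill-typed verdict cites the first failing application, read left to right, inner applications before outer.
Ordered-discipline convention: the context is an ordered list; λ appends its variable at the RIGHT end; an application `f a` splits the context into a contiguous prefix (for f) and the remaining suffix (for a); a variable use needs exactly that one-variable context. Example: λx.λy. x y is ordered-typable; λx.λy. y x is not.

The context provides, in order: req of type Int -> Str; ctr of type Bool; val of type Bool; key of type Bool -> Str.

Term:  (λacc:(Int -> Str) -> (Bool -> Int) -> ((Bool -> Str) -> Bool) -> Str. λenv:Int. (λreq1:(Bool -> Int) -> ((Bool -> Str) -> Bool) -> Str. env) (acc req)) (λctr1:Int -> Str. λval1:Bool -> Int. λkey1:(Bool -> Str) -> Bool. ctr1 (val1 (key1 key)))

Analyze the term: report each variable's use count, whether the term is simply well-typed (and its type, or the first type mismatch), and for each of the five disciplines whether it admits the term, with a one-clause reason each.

use counts: req=1, ctr=0, val=0, key=1, acc (bound)=1, env (bound)=1, req1 (bound)=0, ctr1 (bound)=1, val1 (bound)=1, key1 (bound)=1
order of uses: env, acc, req, ctr1, val1, key1, key
typing: ✓ — Int -> Int
ordered: ✗ — needs weakening: ctr, val, req1 unused
linear: ✗ — needs weakening: ctr, val, req1 unused
affine: ✓ — req, ctr, val, key, acc, env, req1, ctr1, val1, key1: no repeats, contraction unneeded
relevant: ✗ — needs weakening: ctr, val, req1 unused
unrestricted: ✓ — well-typed at Int -> Int; no restrictions here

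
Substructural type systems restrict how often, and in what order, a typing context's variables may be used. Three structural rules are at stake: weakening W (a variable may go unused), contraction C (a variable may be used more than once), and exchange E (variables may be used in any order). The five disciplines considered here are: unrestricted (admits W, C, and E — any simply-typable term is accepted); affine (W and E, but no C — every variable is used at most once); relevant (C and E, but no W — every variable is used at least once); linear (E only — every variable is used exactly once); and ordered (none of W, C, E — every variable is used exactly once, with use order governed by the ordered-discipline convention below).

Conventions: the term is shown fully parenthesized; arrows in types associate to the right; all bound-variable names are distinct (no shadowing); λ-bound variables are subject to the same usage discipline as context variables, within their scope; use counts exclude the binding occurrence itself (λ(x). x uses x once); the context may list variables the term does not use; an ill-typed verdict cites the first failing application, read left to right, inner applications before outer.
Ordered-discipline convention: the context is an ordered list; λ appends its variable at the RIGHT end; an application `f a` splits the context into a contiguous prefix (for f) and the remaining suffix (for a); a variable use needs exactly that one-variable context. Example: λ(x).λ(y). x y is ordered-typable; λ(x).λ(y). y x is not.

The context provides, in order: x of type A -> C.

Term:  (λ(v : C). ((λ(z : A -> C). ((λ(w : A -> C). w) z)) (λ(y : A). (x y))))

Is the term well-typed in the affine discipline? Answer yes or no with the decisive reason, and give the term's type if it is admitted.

yes — x, v, z, w, y: no repeats, contraction unneeded; term : C -> A -> C
counts: x: 1×, v (bound): 0×, z (bound): 1×, w (bound): 1×, y (bound): 1×
left-to-right use order: w, z, x, y
typing: well-typed — term : C -> A -> C
all disciplines: ordered ✗ | linear ✗ | affine ✓ | relevant ✗ | unrestricted ✓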